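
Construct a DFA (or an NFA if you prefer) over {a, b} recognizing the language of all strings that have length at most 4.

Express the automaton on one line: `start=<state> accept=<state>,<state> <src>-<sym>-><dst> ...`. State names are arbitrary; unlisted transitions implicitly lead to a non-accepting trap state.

We only need to distinguish lengths 0, 1, …, 4, and '>4'. Chain S0 → S1 → S2 → S3 → S4 → S5 on every symbol, with S5 looping. Accepting states: {S0, S1, S2, S3, S4}.
6 states suffice.
        a   b  
>* S0   S1  S1 
 * S1   S2  S2 
 * S2   S3  S3 
 * S3   S4  S4 
 * S4   S5  S5 
   S5   S5  S5 
(> = start, * = accepting)

start=S0 accept=S0,S1,S2,S3,S4 S0-a->S1 S0-b->S1 S1-a->S2 S1-b->S2 S2-a->S3 S2-b->S3 S3-a->S4 S3-b->S4 S4-a->S5 S4-b->S5 S5-a->S5 S5-b->S5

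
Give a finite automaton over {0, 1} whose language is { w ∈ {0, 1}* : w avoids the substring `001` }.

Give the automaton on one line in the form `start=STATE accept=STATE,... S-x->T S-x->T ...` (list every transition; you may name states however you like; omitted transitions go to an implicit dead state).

start=s0 accept=s0,s1,s2 s0-0->s1 s0-1->s0 s1-0->s2 s1-1->s0 s2-0->s2 s2-1->s3 s3-0->s3 s3-1->s3

Track partial matches of the forbidden pattern `001`. State s3 is a dead state reached once `001` has occurred; every other state accepts. s0 means no part of `001` is currently matched.
        0   1  
>* s0   s1  s0 
 * s1   s2  s0 
 * s2   s2  s3 
   s3   s3  s3 
(> = start, * = accepting)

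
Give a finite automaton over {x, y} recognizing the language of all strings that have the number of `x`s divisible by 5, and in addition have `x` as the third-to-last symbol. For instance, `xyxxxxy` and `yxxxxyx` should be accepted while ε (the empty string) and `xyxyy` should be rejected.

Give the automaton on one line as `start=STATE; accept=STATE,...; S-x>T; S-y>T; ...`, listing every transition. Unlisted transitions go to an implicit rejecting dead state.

start=q0; accept=q6,q9,q10,q13; q0-x>q1; q0-y>q0; q1-x>q2; q1-y>q1; q2-x>q3; q2-y>q2; q3-x>q4; q3-y>q5; q4-x>q6; q4-y>q7; q5-x>q8; q5-y>q5; q6-x>q1; q6-y>q9; q7-x>q10; q7-y>q11; q8-x>q12; q8-y>q7; q9-x>q1; q9-y>q13; q10-x>q1; q10-y>q14; q11-x>q15; q11-y>q11; q12-x>q1; q12-y>q9; q13-x>q1; q13-y>q0; q14-x>q1; q14-y>q13; q15-x>q1; q15-y>q14

Handle the two conditions separately and then intersect. One (5 states) tracks the count of `x`s modulo 5; the other (15 states) tracks the last 3 symbols read. Each combined state is a pair, one component from each; accept when both components accept. Minimizing collapses redundant product states.
16 states suffice.
          x    y  
>  q0     q1   q0 
   q1     q2   q1 
   q2     q3   q2 
   q3     q4   q5 
   q4     q6   q7 
   q5     q8   q5 
 * q6     q1   q9 
   q7    q10  q11 
   q8    q12   q7 
 * q9     q1  q13 
 * q10    q1  q14 
   q11   q15  q11 
   q12    q1   q9 
 * q13    q1   q0 
   q14    q1  q13 
   q15    q1  q14 
(> = start, * = accepting)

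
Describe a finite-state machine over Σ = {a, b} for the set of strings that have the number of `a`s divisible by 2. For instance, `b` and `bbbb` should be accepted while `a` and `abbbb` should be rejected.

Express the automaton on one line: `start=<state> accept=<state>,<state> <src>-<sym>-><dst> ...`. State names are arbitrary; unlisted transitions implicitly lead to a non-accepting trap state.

start=S0 accept=S0 S0-a->S1 S0-b->S0 S1-a->S0 S1-b->S1

Keep the running count of `a`s modulo 2: each `a` advances along the cycle S0 → S1 → S0 while other symbols loop. Accept at S0.
A 2-state machine:
        a   b  
>* S0   S1  S0 
   S1   S0  S1 
(> = start, * = accepting)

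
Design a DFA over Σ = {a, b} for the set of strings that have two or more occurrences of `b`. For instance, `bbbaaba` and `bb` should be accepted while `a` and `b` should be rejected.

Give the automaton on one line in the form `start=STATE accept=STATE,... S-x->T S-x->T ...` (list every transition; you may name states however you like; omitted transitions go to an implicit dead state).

Count `b`s, saturating at 3: states S0 through S2 mean 0 through 2 `b`s seen; S3 means more than 2. Each `b` increments (capped at S3); other symbols loop. Accept from {S2, S3}.
With 4 states:
        a   b  
>  S0   S0  S1 
   S1   S1  S2 
 * S2   S2  S3 
 * S3   S3  S3 
(> = start, * = accepting)

start=S0 accept=S2,S3 S0-a->S0 S0-b->S1 S1-a->S1 S1-b->S2 S2-a->S2 S2-b->S3 S3-a->S3 S3-b->S3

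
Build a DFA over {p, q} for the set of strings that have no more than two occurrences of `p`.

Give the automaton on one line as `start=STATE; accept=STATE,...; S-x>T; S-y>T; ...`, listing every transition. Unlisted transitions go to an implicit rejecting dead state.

start=s0; accept=s0,s1,s2; s0-p>s1; s0-q>s0; s1-p>s2; s1-q>s1; s2-p>s3; s2-q>s2; s3-p>s3; s3-q>s3

Count `p`s, saturating at 3: states s0 through s2 mean 0 through 2 `p`s seen; s3 means more than 2. Each `p` increments (capped at s3); other symbols loop. Accept from {s0, s1, s2}.
With 4 states:
        p   q  
>* s0   s1  s0 
 * s1   s2  s1 
 * s2   s3  s2 
   s3   s3  s3 
(> = start, * = accepting)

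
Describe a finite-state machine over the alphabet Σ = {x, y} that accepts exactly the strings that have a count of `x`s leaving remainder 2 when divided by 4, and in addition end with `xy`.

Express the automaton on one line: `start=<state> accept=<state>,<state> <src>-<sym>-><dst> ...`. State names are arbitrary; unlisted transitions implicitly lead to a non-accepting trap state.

start=q0 accept=q4 q0-x->q1 q0-y->q0 q1-x->q2 q1-y->q1 q2-x->q3 q2-y->q4 q3-x->q0 q3-y->q3 q4-x->q3 q4-y->q5 q5-x->q3 q5-y->q5

Handle the two conditions separately and then intersect. The first has 4 states tracking the count of `x`s modulo 4; the second has 3 states tracking how much of the suffix `xy` has currently been matched. A product state is a pair (one from each), accepting exactly when both do. Minimizing collapses redundant product states.
6 states suffice.
        x   y  
>  q0   q1  q0 
   q1   q2  q1 
   q2   q3  q4 
   q3   q0  q3 
 * q4   q3  q5 
   q5   q3  q5 
(> = start, * = accepting)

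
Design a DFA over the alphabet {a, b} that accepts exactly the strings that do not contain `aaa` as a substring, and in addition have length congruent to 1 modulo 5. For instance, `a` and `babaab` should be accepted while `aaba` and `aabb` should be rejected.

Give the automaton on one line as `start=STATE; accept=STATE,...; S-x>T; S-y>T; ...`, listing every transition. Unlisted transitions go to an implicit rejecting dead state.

Run two small machines in parallel and take their product. One (4 states) tracks partial matches of the forbidden pattern `aaa`; the other (5 states) tracks the input length modulo 5. Each combined state is a pair, one component from each; accept when both components accept. After merging equivalent states the machine shrinks.
16 states suffice.
          a    b  
>  q0     q1   q2 
 * q1     q3   q4 
 * q2     q5   q4 
   q3     q6   q7 
   q4     q8   q7 
   q5     q9   q7 
   q6     q6   q6 
   q7    q10  q11 
   q8    q12  q11 
   q9     q6  q11 
   q10   q13   q0 
   q11   q14   q0 
   q12    q6   q0 
   q13    q6   q2 
   q14   q15   q2 
 * q15    q6   q4 
(> = start, * = accepting)

start=q0; accept=q1,q2,q15; q0-a>q1; q0-b>q2; q1-a>q3; q1-b>q4; q2-a>q5; q2-b>q4; q3-a>q6; q3-b>q7; q4-a>q8; q4-b>q7; q5-a>q9; q5-b>q7; q6-a>q6; q6-b>q6; q7-a>q10; q7-b>q11; q8-a>q12; q8-b>q11; q9-a>q6; q9-b>q11; q10-a>q13; q10-b>q0; q11-a>q14; q11-b>q0; q12-a>q6; q12-b>q0; q13-a>q6; q13-b>q2; q14-a>q15; q14-b>q2; q15-a>q6; q15-b>q4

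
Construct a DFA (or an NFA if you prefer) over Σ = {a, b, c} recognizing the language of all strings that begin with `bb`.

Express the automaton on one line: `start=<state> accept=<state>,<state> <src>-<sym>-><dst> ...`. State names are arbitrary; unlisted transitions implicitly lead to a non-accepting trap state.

Check the first 2 symbols one by one: q0 through q1 record how many have matched `bb` so far; any wrong symbol goes to the dead state q3. After all 2 match we enter the accepting sink q2.
4 states suffice.
        a   b   c  
>  q0   q3  q1  q3 
   q1   q3  q2  q3 
 * q2   q2  q2  q2 
   q3   q3  q3  q3 
(> = start, * = accepting)

start=q0 accept=q2 q0-a->q3 q0-b->q1 q0-c->q3 q1-a->q3 q1-b->q2 q1-c->q3 q2-a->q2 q2-b->q2 q2-c->q2 q3-a->q3 q3-b->q3 q3-c->q3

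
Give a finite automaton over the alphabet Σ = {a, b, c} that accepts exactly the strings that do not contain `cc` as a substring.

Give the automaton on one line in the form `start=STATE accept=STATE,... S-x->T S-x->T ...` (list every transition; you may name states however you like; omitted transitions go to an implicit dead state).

Track partial matches of the forbidden pattern `cc`. State q2 is a dead state reached once `cc` has occurred; every other state accepts. q0 means no part of `cc` is currently matched.
        a   b   c  
>* q0   q0  q0  q1 
 * q1   q0  q0  q2 
   q2   q2  q2  q2 
(> = start, * = accepting)

start=q0 accept=q0,q1 q0-a->q0 q0-b->q0 q0-c->q1 q1-a->q0 q1-b->q0 q1-c->q2 q2-a->q2 q2-b->q2 q2-c->q2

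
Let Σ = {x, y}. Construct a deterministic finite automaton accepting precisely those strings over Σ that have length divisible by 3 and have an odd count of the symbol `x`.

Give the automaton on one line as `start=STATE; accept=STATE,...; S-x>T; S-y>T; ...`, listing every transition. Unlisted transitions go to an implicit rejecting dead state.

Handle the two conditions separately and then intersect. The first has 3 states tracking the input length modulo 3; the second has 2 states tracking the count of `x`s modulo 2. A product state is a pair (one from each), accepting exactly when both do.
        x   y  
>  s0   s1  s2 
   s1   s3  s4 
   s2   s4  s3 
   s3   s5  s0 
   s4   s0  s5 
 * s5   s2  s1 
(> = start, * = accepting)

start=s0; accept=s5; s0-x>s1; s0-y>s2; s1-x>s3; s1-y>s4; s2-x>s4; s2-y>s3; s3-x>s5; s3-y>s0; s4-x>s0; s4-y>s5; s5-x>s2; s5-y>s1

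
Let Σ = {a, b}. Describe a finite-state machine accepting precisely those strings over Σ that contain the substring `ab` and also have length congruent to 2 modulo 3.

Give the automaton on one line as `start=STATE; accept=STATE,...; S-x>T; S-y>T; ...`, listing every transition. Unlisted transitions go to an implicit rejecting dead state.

start=q0; accept=q4; q0-a>q1; q0-b>q2; q1-a>q3; q1-b>q4; q2-a>q3; q2-b>q5; q3-a>q6; q3-b>q7; q4-a>q7; q4-b>q7; q5-a>q6; q5-b>q0; q6-a>q1; q6-b>q8; q7-a>q8; q7-b>q8; q8-a>q4; q8-b>q4

Handle the two conditions separately and then intersect. The first has 3 states tracking whether and how much of `ab` has been seen; the second has 3 states tracking the input length modulo 3. A product state is a pair (one from each), accepting exactly when both do.
9 states suffice.
        a   b  
>  q0   q1  q2 
   q1   q3  q4 
   q2   q3  q5 
   q3   q6  q7 
 * q4   q7  q7 
   q5   q6  q0 
   q6   q1  q8 
   q7   q8  q8 
   q8   q4  q4 
(> = start, * = accepting)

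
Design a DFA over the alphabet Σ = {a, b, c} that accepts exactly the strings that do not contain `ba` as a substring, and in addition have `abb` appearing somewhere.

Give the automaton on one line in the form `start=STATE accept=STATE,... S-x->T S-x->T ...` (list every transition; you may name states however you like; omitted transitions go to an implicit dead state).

Build one automaton per condition and run them in lockstep. The first has 3 states tracking partial matches of the forbidden pattern `ba`; the second has 4 states tracking whether and how much of `abb` has been seen. A product state is a pair (one from each), accepting exactly when both do. Equivalent product states are then merged.
        a   b   c  
>  S0   S1  S2  S0 
   S1   S1  S3  S0 
   S2   S4  S2  S0 
   S3   S4  S5  S0 
   S4   S4  S4  S4 
 * S5   S4  S5  S6 
 * S6   S6  S5  S6 
(> = start, * = accepting)

start=S0 accept=S5,S6 S0-a->S1 S0-b->S2 S0-c->S0 S1-a->S1 S1-b->S3 S1-c->S0 S2-a->S4 S2-b->S2 S2-c->S0 S3-a->S4 S3-b->S5 S3-c->S0 S4-a->S4 S4-b->S4 S4-c->S4 S5-a->S4 S5-b->S5 S5-c->S6 S6-a->S6 S6-b->S5 S6-c->S6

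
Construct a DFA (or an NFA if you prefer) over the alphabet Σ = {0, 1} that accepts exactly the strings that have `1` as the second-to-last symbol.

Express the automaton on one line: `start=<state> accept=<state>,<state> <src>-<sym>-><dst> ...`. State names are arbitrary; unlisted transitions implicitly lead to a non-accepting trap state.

start=S0 accept=S5,S6 S0-0->S1 S0-1->S2 S1-0->S3 S1-1->S4 S2-0->S5 S2-1->S6 S3-0->S3 S3-1->S4 S4-0->S5 S4-1->S6 S5-0->S3 S5-1->S4 S6-0->S5 S6-1->S6

A DFA must remember the last 2 symbols (since which symbol is second-to-last isn't known until the input ends). Use one state per possible window of the last ≤2 symbols; accept from those whose window starts with `1`.
A 7-state machine:
        0   1  
>  S0   S1  S2 
   S1   S3  S4 
   S2   S5  S6 
   S3   S3  S4 
   S4   S5  S6 
 * S5   S3  S4 
 * S6   S5  S6 
(> = start, * = accepting)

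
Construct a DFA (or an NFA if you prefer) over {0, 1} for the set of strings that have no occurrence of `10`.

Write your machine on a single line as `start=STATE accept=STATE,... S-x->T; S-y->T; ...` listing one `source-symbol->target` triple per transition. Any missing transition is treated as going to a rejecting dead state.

Track partial matches of the forbidden pattern `10`. State S2 is a dead state reached once `10` has occurred; every other state accepts. S0 means no part of `10` is currently matched.
        0   1  
>* S0   S0  S1 
 * S1   S2  S1 
   S2   S2  S2 
(> = start, * = accepting)

start=S0; accept=S0,S1; S0-0->S0; S0-1->S1; S1-0->S2; S1-1->S1; S2-0->S2; S2-1->S2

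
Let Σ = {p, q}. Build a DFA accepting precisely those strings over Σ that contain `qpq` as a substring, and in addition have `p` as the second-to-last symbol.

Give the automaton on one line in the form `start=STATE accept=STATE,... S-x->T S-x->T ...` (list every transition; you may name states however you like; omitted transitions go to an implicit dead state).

Build one automaton per condition and run them in lockstep. One (4 states) tracks whether and how much of `qpq` has been seen; the other (7 states) tracks the last 2 symbols read. Each combined state is a pair, one component from each; accept when both components accept.
11 states suffice.
       p  q 
>  A   B  C 
   B   D  E 
   C   F  G 
   D   D  E 
   E   F  G 
   F   D  H 
   G   F  G 
 * H   I  J 
   I   K  H 
   J   I  J 
 * K   K  H 
(> = start, * = accepting)

start=A accept=H,K A-p->B A-q->C B-p->D B-q->E C-p->F C-q->G D-p->D D-q->E E-p->F E-q->G F-p->D F-q->H G-p->F G-q->G H-p->I H-q->J I-p->K I-q->H J-p->I J-q->J K-p->K K-q->H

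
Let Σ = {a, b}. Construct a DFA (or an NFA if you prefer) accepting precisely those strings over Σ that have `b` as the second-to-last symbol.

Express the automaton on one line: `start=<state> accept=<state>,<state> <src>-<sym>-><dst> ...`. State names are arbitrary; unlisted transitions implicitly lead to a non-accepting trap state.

start=s0 accept=s5,s6 s0-a->s1 s0-b->s2 s1-a->s3 s1-b->s4 s2-a->s5 s2-b->s6 s3-a->s3 s3-b->s4 s4-a->s5 s4-b->s6 s5-a->s3 s5-b->s4 s6-a->s5 s6-b->s6

A DFA must remember the last 2 symbols (since which symbol is second-to-last isn't known until the input ends). Use one state per possible window of the last ≤2 symbols; accept from those whose window starts with `b`.
        a   b  
>  s0   s1  s2 
   s1   s3  s4 
   s2   s5  s6 
   s3   s3  s4 
   s4   s5  s6 
 * s5   s3  s4 
 * s6   s5  s6 
(> = start, * = accepting)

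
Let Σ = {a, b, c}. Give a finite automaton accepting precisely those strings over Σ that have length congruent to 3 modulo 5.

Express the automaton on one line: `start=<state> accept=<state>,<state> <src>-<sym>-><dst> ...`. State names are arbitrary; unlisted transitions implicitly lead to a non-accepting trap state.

start=q0 accept=q3 q0-a->q1 q0-b->q1 q0-c->q1 q1-a->q2 q1-b->q2 q1-c->q2 q2-a->q3 q2-b->q3 q2-c->q3 q3-a->q4 q3-b->q4 q3-c->q4 q4-a->q0 q4-b->q0 q4-c->q0

Count input length modulo 5: every symbol advances one step around the cycle q0 → q1 → q2 → q3 → q4 → q0. Accept at q3.
A 5-state machine:
        a   b   c  
>  q0   q1  q1  q1 
   q1   q2  q2  q2 
   q2   q3  q3  q3 
 * q3   q4  q4  q4 
   q4   q0  q0  q0 
(> = start, * = accepting)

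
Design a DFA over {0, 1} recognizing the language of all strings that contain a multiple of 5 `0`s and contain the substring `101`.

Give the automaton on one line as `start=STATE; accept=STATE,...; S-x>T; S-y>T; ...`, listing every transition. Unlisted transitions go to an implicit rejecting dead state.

Build one automaton per condition and run them in lockstep. One (5 states) tracks the count of `0`s modulo 5; the other (4 states) tracks whether and how much of `101` has been seen. Each combined state is a pair, one component from each; accept when both components accept.
20 states suffice.
          0    1  
>  q0     q1   q2 
   q1     q3   q4 
   q2     q5   q2 
   q3     q6   q7 
   q4     q8   q4 
   q5     q3   q9 
   q6    q10  q11 
   q7    q12   q7 
   q8     q6  q13 
   q9    q13   q9 
   q10    q0  q14 
   q11   q15  q11 
   q12   q10  q16 
   q13   q16  q13 
   q14   q17  q14 
   q15    q0  q18 
   q16   q18  q16 
   q17    q1  q19 
   q18   q19  q18 
 * q19    q9  q19 
(> = start, * = accepting)

start=q0; accept=q19; q0-0>q1; q0-1>q2; q1-0>q3; q1-1>q4; q2-0>q5; q2-1>q2; q3-0>q6; q3-1>q7; q4-0>q8; q4-1>q4; q5-0>q3; q5-1>q9; q6-0>q10; q6-1>q11; q7-0>q12; q7-1>q7; q8-0>q6; q8-1>q13; q9-0>q13; q9-1>q9; q10-0>q0; q10-1>q14; q11-0>q15; q11-1>q11; q12-0>q10; q12-1>q16; q13-0>q16; q13-1>q13; q14-0>q17; q14-1>q14; q15-0>q0; q15-1>q18; q16-0>q18; q16-1>q16; q17-0>q1; q17-1>q19; q18-0>q19; q18-1>q18; q19-0>q9; q19-1>q19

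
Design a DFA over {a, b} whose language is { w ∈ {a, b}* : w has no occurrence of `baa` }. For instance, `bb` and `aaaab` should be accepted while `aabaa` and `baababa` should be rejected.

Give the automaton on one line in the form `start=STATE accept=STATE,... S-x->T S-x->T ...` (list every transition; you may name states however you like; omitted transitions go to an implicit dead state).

start=S0 accept=S0,S1,S2 S0-a->S0 S0-b->S1 S1-a->S2 S1-b->S1 S2-a->S3 S2-b->S1 S3-a->S3 S3-b->S3

This is the complement of 'contains `baa`'. Use the same substring-matching states — S0 through S3 holding how much of `baa` has just been matched — but flip the accepting set: everything except the trap S3 accepts.
4 states suffice.
        a   b  
>* S0   S0  S1 
 * S1   S2  S1 
 * S2   S3  S1 
   S3   S3  S3 
(> = start, * = accepting)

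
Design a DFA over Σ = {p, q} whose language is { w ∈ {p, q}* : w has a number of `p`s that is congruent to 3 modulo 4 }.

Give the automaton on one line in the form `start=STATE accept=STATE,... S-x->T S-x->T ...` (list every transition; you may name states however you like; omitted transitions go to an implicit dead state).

The only thing that matters is how many `p`s have appeared, reduced mod 4. Use one state per residue: A for 0, …, D for 3. Reading `p` moves to the next residue; anything else stays put. D is accepting.
4 states suffice.
       p  q 
>  A   B  A 
   B   C  B 
   C   D  C 
 * D   A  D 
(> = start, * = accepting)

start=A accept=D A-p->B A-q->A B-p->C B-q->B C-p->D C-q->C D-p->A D-q->D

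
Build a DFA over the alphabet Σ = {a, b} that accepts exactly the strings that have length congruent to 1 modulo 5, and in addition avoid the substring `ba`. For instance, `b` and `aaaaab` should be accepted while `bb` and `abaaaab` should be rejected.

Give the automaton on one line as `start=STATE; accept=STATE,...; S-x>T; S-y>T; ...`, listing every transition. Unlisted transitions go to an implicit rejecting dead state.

Handle the two conditions separately and then intersect. The first has 5 states tracking the input length modulo 5; the second has 3 states tracking partial matches of the forbidden pattern `ba`. A product state is a pair (one from each), accepting exactly when both do. Equivalent product states are then merged.
An 11-state machine:
          a    b  
>  q0     q1   q2 
 * q1     q3   q4 
 * q2     q5   q4 
   q3     q6   q7 
   q4     q5   q7 
   q5     q5   q5 
   q6     q8   q9 
   q7     q5   q9 
   q8     q0  q10 
   q9     q5  q10 
   q10    q5   q2 
(> = start, * = accepting)

start=q0; accept=q1,q2; q0-a>q1; q0-b>q2; q1-a>q3; q1-b>q4; q2-a>q5; q2-b>q4; q3-a>q6; q3-b>q7; q4-a>q5; q4-b>q7; q5-a>q5; q5-b>q5; q6-a>q8; q6-b>q9; q7-a>q5; q7-b>q9; q8-a>q0; q8-b>q10; q9-a>q5; q9-b>q10; q10-a>q5; q10-b>q2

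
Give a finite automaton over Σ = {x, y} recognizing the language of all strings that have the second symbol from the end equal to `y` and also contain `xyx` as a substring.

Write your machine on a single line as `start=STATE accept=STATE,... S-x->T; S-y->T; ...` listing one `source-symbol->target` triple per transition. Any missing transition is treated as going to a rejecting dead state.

start=s0; accept=s7,s10; s0-x->s1; s0-y->s2; s1-x->s3; s1-y->s4; s2-x->s5; s2-y->s6; s3-x->s3; s3-y->s4; s4-x->s7; s4-y->s6; s5-x->s3; s5-y->s4; s6-x->s5; s6-y->s6; s7-x->s8; s7-y->s9; s8-x->s8; s8-y->s9; s9-x->s7; s9-y->s10; s10-x->s7; s10-y->s10

Run two small machines in parallel and take their product. The first has 7 states tracking the last 2 symbols read; the second has 4 states tracking whether and how much of `xyx` has been seen. A product state is a pair (one from each), accepting exactly when both do.
With 11 states:
          x    y  
>  s0     s1   s2 
   s1     s3   s4 
   s2     s5   s6 
   s3     s3   s4 
   s4     s7   s6 
   s5     s3   s4 
   s6     s5   s6 
 * s7     s8   s9 
   s8     s8   s9 
   s9     s7  s10 
 * s10    s7  s10 
(> = start, * = accepting)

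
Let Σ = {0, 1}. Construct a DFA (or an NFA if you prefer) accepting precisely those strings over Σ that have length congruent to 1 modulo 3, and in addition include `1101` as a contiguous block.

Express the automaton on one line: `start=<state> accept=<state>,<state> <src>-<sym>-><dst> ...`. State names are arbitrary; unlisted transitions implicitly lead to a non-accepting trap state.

start=q0 accept=q11 q0-0->q1 q0-1->q2 q1-0->q3 q1-1->q4 q2-0->q3 q2-1->q5 q3-0->q0 q3-1->q6 q4-0->q0 q4-1->q7 q5-0->q8 q5-1->q7 q6-0->q1 q6-1->q9 q7-0->q10 q7-1->q9 q8-0->q1 q8-1->q11 q9-0->q12 q9-1->q5 q10-0->q3 q10-1->q13 q11-0->q13 q11-1->q13 q12-0->q0 q12-1->q14 q13-0->q14 q13-1->q14 q14-0->q11 q14-1->q11

Run two small machines in parallel and take their product. One (3 states) tracks the input length modulo 3; the other (5 states) tracks whether and how much of `1101` has been seen. Each combined state is a pair, one component from each; accept when both components accept.
15 states suffice.
          0    1  
>  q0     q1   q2 
   q1     q3   q4 
   q2     q3   q5 
   q3     q0   q6 
   q4     q0   q7 
   q5     q8   q7 
   q6     q1   q9 
   q7    q10   q9 
   q8     q1  q11 
   q9    q12   q5 
   q10    q3  q13 
 * q11   q13  q13 
   q12    q0  q14 
   q13   q14  q14 
   q14   q11  q11 
(> = start, * = accepting)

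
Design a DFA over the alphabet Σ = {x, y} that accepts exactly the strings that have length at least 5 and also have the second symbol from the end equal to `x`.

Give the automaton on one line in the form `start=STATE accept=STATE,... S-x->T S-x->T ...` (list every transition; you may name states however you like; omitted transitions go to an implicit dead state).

Build one automaton per condition and run them in lockstep. One (7 states) tracks the input length, saturating at 6; the other (7 states) tracks the last 2 symbols read. Each combined state is a pair, one component from each; accept when both components accept.
          x    y  
>  s0     s1   s2 
   s1     s3   s4 
   s2     s5   s6 
   s3     s7   s8 
   s4     s9  s10 
   s5     s7   s8 
   s6     s9  s10 
   s7    s11  s12 
   s8    s13  s14 
   s9    s11  s12 
   s10   s13  s14 
   s11   s15  s16 
   s12   s17  s18 
   s13   s15  s16 
   s14   s17  s18 
 * s15   s19  s20 
 * s16   s21  s22 
   s17   s19  s20 
   s18   s21  s22 
 * s19   s19  s20 
 * s20   s21  s22 
   s21   s19  s20 
   s22   s21  s22 
(> = start, * = accepting)

start=s0 accept=s15,s16,s19,s20 s0-x->s1 s0-y->s2 s1-x->s3 s1-y->s4 s2-x->s5 s2-y->s6 s3-x->s7 s3-y->s8 s4-x->s9 s4-y->s10 s5-x->s7 s5-y->s8 s6-x->s9 s6-y->s10 s7-x->s11 s7-y->s12 s8-x->s13 s8-y->s14 s9-x->s11 s9-y->s12 s10-x->s13 s10-y->s14 s11-x->s15 s11-y->s16 s12-x->s17 s12-y->s18 s13-x->s15 s13-y->s16 s14-x->s17 s14-y->s18 s15-x->s19 s15-y->s20 s16-x->s21 s16-y->s22 s17-x->s19 s17-y->s20 s18-x->s21 s18-y->s22 s19-x->s19 s19-y->s20 s20-x->s21 s20-y->s22 s21-x->s19 s21-y->s20 s22-x->s21 s22-y->s22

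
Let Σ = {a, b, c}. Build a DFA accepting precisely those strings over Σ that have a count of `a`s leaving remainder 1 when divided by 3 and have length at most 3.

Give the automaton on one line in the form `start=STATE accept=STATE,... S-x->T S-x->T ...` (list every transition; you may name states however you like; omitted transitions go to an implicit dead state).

start=q0 accept=q1,q4,q6 q0-a->q1 q0-b->q2 q0-c->q2 q1-a->q3 q1-b->q4 q1-c->q4 q2-a->q4 q2-b->q5 q2-c->q5 q3-a->q3 q3-b->q3 q3-c->q3 q4-a->q3 q4-b->q6 q4-c->q6 q5-a->q6 q5-b->q3 q5-c->q3 q6-a->q3 q6-b->q3 q6-c->q3

Run two small machines in parallel and take their product. The first has 3 states tracking the count of `a`s modulo 3; the second has 5 states tracking the input length, saturating at 4. A product state is a pair (one from each), accepting exactly when both do. Equivalent product states are then merged.
        a   b   c  
>  q0   q1  q2  q2 
 * q1   q3  q4  q4 
   q2   q4  q5  q5 
   q3   q3  q3  q3 
 * q4   q3  q6  q6 
   q5   q6  q3  q3 
 * q6   q3  q3  q3 
(> = start, * = accepting)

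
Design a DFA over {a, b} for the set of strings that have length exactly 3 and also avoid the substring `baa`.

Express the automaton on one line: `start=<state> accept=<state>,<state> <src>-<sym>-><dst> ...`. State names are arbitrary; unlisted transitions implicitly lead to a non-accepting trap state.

start=S0 accept=S5 S0-a->S1 S0-b->S2 S1-a->S3 S1-b->S3 S2-a->S4 S2-b->S3 S3-a->S5 S3-b->S5 S4-a->S6 S4-b->S5 S5-a->S6 S5-b->S6 S6-a->S6 S6-b->S6

Handle the two conditions separately and then intersect. The first has 5 states tracking the input length, saturating at 4; the second has 4 states tracking partial matches of the forbidden pattern `baa`. A product state is a pair (one from each), accepting exactly when both do. Minimizing collapses redundant product states.
With 7 states:
        a   b  
>  S0   S1  S2 
   S1   S3  S3 
   S2   S4  S3 
   S3   S5  S5 
   S4   S6  S5 
 * S5   S6  S6 
   S6   S6  S6 
(> = start, * = accepting)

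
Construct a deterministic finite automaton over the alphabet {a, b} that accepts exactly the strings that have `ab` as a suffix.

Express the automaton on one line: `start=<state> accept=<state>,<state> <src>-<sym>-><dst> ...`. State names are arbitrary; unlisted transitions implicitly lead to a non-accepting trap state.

Let each state record the length of the longest suffix of the input read so far that is also a prefix of `ab`. s1 means the last symbol is `a`; s2 means the last 2 symbols are `ab`. Accept only at s2, where the string currently ends in `ab`.
With 3 states:
        a   b  
>  s0   s1  s0 
   s1   s1  s2 
 * s2   s1  s0 
(> = start, * = accepting)

start=s0 accept=s2 s0-a->s1 s0-b->s0 s1-a->s1 s1-b->s2 s2-a->s1 s2-b->s0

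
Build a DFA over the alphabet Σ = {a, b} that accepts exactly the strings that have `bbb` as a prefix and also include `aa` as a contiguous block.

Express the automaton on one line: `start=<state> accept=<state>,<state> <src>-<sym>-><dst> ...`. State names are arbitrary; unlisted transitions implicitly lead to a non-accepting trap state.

start=S0 accept=S8 S0-a->S1 S0-b->S2 S1-a->S3 S1-b->S4 S2-a->S1 S2-b->S5 S3-a->S3 S3-b->S3 S4-a->S1 S4-b->S4 S5-a->S1 S5-b->S6 S6-a->S7 S6-b->S6 S7-a->S8 S7-b->S6 S8-a->S8 S8-b->S8

Run two small machines in parallel and take their product. The first has 5 states tracking whether the input so far still matches the prefix `bbb`; the second has 3 states tracking whether and how much of `aa` has been seen. A product state is a pair (one from each), accepting exactly when both do.
A 9-state machine:
        a   b  
>  S0   S1  S2 
   S1   S3  S4 
   S2   S1  S5 
   S3   S3  S3 
   S4   S1  S4 
   S5   S1  S6 
   S6   S7  S6 
   S7   S8  S6 
 * S8   S8  S8 
(> = start, * = accepting)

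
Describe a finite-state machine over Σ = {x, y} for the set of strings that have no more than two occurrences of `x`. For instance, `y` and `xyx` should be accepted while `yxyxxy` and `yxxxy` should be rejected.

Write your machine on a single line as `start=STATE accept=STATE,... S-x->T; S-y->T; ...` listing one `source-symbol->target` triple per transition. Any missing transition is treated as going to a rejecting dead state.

Only the number of `x`s matters, and only up to 3. Make a chain q0 → q1 → q2 → q3 advanced by each `x` (with q3 absorbing); every other symbol self-loops. The accepting set is {q0, q1, q2}.
With 4 states:
        x   y  
>* q0   q1  q0 
 * q1   q2  q1 
 * q2   q3  q2 
   q3   q3  q3 
(> = start, * = accepting)

start=q0; accept=q0,q1,q2; q0-x->q1; q0-y->q0; q1-x->q2; q1-y->q1; q2-x->q3; q2-y->q2; q3-x->q3; q3-y->q3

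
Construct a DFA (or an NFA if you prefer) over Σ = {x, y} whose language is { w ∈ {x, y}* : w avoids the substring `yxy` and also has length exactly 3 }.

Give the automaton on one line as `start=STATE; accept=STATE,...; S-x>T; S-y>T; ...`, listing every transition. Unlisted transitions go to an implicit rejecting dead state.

start=S0; accept=S6,S7,S8; S0-x>S1; S0-y>S2; S1-x>S3; S1-y>S4; S2-x>S5; S2-y>S4; S3-x>S6; S3-y>S7; S4-x>S8; S4-y>S7; S5-x>S6; S5-y>S9; S6-x>S10; S6-y>S11; S7-x>S12; S7-y>S11; S8-x>S10; S8-y>S13; S9-x>S13; S9-y>S13; S10-x>S10; S10-y>S11; S11-x>S12; S11-y>S11; S12-x>S10; S12-y>S13; S13-x>S13; S13-y>S13

Build one automaton per condition and run them in lockstep. The first has 4 states tracking partial matches of the forbidden pattern `yxy`; the second has 5 states tracking the input length, saturating at 4. A product state is a pair (one from each), accepting exactly when both do.
          x    y  
>  S0     S1   S2 
   S1     S3   S4 
   S2     S5   S4 
   S3     S6   S7 
   S4     S8   S7 
   S5     S6   S9 
 * S6    S10  S11 
 * S7    S12  S11 
 * S8    S10  S13 
   S9    S13  S13 
   S10   S10  S11 
   S11   S12  S11 
   S12   S10  S13 
   S13   S13  S13 
(> = start, * = accepting)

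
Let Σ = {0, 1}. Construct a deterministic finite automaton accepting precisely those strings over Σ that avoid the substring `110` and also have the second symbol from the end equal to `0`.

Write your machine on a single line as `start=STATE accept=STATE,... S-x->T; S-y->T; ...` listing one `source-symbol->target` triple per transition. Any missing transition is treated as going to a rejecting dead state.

Handle the two conditions separately and then intersect. The first has 4 states tracking partial matches of the forbidden pattern `110`; the second has 7 states tracking the last 2 symbols read. A product state is a pair (one from each), accepting exactly when both do.
11 states suffice.
       0  1 
>  A   B  C 
   B   D  E 
   C   F  G 
 * D   D  E 
 * E   F  G 
   F   D  E 
   G   H  G 
   H   I  J 
   I   I  J 
   J   H  K 
   K   H  K 
(> = start, * = accepting)

start=A; accept=D,E; A-0->B; A-1->C; B-0->D; B-1->E; C-0->F; C-1->G; D-0->D; D-1->E; E-0->F; E-1->G; F-0->D; F-1->E; G-0->H; G-1->G; H-0->I; H-1->J; I-0->I; I-1->J; J-0->H; J-1->K; K-0->H; K-1->K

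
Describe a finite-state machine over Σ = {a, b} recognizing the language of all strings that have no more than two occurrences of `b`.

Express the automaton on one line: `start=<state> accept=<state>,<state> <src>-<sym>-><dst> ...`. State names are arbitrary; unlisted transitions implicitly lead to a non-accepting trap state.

start=q0 accept=q0,q1,q2 q0-a->q0 q0-b->q1 q1-a->q1 q1-b->q2 q2-a->q2 q2-b->q3 q3-a->q3 q3-b->q3

Count `b`s, saturating at 3: states q0 through q2 mean 0 through 2 `b`s seen; q3 means more than 2. Each `b` increments (capped at q3); other symbols loop. Accept from {q0, q1, q2}.
A 4-state machine:
        a   b  
>* q0   q0  q1 
 * q1   q1  q2 
 * q2   q2  q3 
   q3   q3  q3 
(> = start, * = accepting)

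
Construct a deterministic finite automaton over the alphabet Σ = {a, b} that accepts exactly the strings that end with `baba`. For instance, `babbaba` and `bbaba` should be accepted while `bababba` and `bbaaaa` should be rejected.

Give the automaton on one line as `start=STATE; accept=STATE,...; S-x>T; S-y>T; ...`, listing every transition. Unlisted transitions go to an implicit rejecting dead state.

start=q0; accept=q4; q0-a>q0; q0-b>q1; q1-a>q2; q1-b>q1; q2-a>q0; q2-b>q3; q3-a>q4; q3-b>q1; q4-a>q0; q4-b>q3

Remember how much of `baba` the current input suffix matches. State q0 means no match yet; q1 means the last symbol is `b`; q2 means the last 2 symbols are `ba`; q3 means the last 3 symbols are `bab`; q4 means the last 4 symbols are `baba`. Only q4 accepts. On a mismatch, fall back to the longest proper suffix that is still a prefix of `baba`.
5 states suffice.
        a   b  
>  q0   q0  q1 
   q1   q2  q1 
   q2   q0  q3 
   q3   q4  q1 
 * q4   q0  q3 
(> = start, * = accepting)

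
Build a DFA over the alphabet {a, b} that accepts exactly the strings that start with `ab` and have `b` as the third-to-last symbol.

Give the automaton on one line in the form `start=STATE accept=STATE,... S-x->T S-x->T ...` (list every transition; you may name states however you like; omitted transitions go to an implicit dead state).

Build one automaton per condition and run them in lockstep. One (4 states) tracks whether the input so far still matches the prefix `ab`; the other (15 states) tracks the last 3 symbols read. Each combined state is a pair, one component from each; accept when both components accept.
With 23 states:
          a    b  
>  q0     q1   q2 
   q1     q3   q4 
   q2     q5   q6 
   q3     q7   q8 
   q4     q9  q10 
   q5    q11  q12 
   q6    q13  q14 
   q7     q7   q8 
   q8    q15  q16 
   q9    q17  q18 
   q10   q19  q20 
   q11    q7   q8 
   q12   q15  q16 
   q13   q11  q12 
   q14   q13  q14 
   q15   q11  q12 
   q16   q13  q14 
 * q17   q21  q22 
 * q18    q9  q10 
 * q19   q17  q18 
 * q20   q19  q20 
   q21   q21  q22 
   q22    q9  q10 
(> = start, * = accepting)

start=q0 accept=q17,q18,q19,q20 q0-a->q1 q0-b->q2 q1-a->q3 q1-b->q4 q2-a->q5 q2-b->q6 q3-a->q7 q3-b->q8 q4-a->q9 q4-b->q10 q5-a->q11 q5-b->q12 q6-a->q13 q6-b->q14 q7-a->q7 q7-b->q8 q8-a->q15 q8-b->q16 q9-a->q17 q9-b->q18 q10-a->q19 q10-b->q20 q11-a->q7 q11-b->q8 q12-a->q15 q12-b->q16 q13-a->q11 q13-b->q12 q14-a->q13 q14-b->q14 q15-a->q11 q15-b->q12 q16-a->q13 q16-b->q14 q17-a->q21 q17-b->q22 q18-a->q9 q18-b->q10 q19-a->q17 q19-b->q18 q20-a->q19 q20-b->q20 q21-a->q21 q21-b->q22 q22-a->q9 q22-b->q10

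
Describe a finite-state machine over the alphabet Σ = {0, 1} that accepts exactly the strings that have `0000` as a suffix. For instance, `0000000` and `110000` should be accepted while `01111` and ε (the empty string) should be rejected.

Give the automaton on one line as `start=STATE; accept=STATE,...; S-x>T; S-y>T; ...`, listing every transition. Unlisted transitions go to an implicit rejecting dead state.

start=s0; accept=s4; s0-0>s1; s0-1>s0; s1-0>s2; s1-1>s0; s2-0>s3; s2-1>s0; s3-0>s4; s3-1>s0; s4-0>s4; s4-1>s0

Let each state record the length of the longest suffix of the input read so far that is also a prefix of `0000`. s1 means the last symbol is `0`; s2 means the last 2 symbols are `00`; s3 means the last 3 symbols are `000`; s4 means the last 4 symbols are `0000`. Accept only at s4, where the string currently ends in `0000`.
A 5-state machine:
        0   1  
>  s0   s1  s0 
   s1   s2  s0 
   s2   s3  s0 
   s3   s4  s0 
 * s4   s4  s0 
(> = start, * = accepting)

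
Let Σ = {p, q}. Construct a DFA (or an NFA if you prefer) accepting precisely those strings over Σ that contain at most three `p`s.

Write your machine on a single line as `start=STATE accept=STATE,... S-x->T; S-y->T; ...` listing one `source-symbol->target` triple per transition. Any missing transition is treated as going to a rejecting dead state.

start=S0; accept=S0,S1,S2,S3; S0-p->S1; S0-q->S0; S1-p->S2; S1-q->S1; S2-p->S3; S2-q->S2; S3-p->S4; S3-q->S3; S4-p->S4; S4-q->S4

Only the number of `p`s matters, and only up to 4. Make a chain S0 → S1 → S2 → S3 → S4 advanced by each `p` (with S4 absorbing); every other symbol self-loops. The accepting set is {S0, S1, S2, S3}.
        p   q  
>* S0   S1  S0 
 * S1   S2  S1 
 * S2   S3  S2 
 * S3   S4  S3 
   S4   S4  S4 
(> = start, * = accepting)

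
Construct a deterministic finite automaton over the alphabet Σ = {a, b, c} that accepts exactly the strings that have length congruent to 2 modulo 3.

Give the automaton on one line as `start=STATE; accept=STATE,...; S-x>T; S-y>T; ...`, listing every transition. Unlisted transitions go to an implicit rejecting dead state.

start=S0; accept=S2; S0-a>S1; S0-b>S1; S0-c>S1; S1-a>S2; S1-b>S2; S1-c>S2; S2-a>S0; S2-b>S0; S2-c>S0

Only the length mod 3 matters, so use a 3-cycle: from any state, every input symbol moves to the next state, wrapping S2 back to S0. Mark S2 accepting.
With 3 states:
        a   b   c  
>  S0   S1  S1  S1 
   S1   S2  S2  S2 
 * S2   S0  S0  S0 
(> = start, * = accepting)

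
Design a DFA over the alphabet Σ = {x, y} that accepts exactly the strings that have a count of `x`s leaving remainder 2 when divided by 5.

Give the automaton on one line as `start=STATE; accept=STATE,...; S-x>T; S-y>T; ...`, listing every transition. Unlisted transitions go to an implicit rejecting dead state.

start=q0; accept=q2; q0-x>q1; q0-y>q0; q1-x>q2; q1-y>q1; q2-x>q3; q2-y>q2; q3-x>q4; q3-y>q3; q4-x>q0; q4-y>q4

The only thing that matters is how many `x`s have appeared, reduced mod 5. Use one state per residue: q0 for 0, …, q4 for 4. Reading `x` moves to the next residue; anything else stays put. q2 is accepting.
        x   y  
>  q0   q1  q0 
   q1   q2  q1 
 * q2   q3  q2 
   q3   q4  q3 
   q4   q0  q4 
(> = start, * = accepting)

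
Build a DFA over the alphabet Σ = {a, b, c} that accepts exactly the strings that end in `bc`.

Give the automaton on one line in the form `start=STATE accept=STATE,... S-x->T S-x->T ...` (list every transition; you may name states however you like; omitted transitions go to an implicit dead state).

start=S0 accept=S2 S0-a->S0 S0-b->S1 S0-c->S0 S1-a->S0 S1-b->S1 S1-c->S2 S2-a->S0 S2-b->S1 S2-c->S0

Let each state record the length of the longest suffix of the input read so far that is also a prefix of `bc`. S1 means the last symbol is `b`; S2 means the last 2 symbols are `bc`. Accept only at S2, where the string currently ends in `bc`.
A 3-state machine:
        a   b   c  
>  S0   S0  S1  S0 
   S1   S0  S1  S2 
 * S2   S0  S1  S0 
(> = start, * = accepting)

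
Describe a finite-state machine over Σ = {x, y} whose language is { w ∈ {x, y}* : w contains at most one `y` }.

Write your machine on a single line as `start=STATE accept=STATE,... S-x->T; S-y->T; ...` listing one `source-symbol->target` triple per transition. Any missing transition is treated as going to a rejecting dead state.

start=s0; accept=s0,s1; s0-x->s0; s0-y->s1; s1-x->s1; s1-y->s2; s2-x->s2; s2-y->s2

Count `y`s, saturating at 2: state s0 means no `y` yet, s1 means one `y` seen, s2 means more than one. Each `y` increments (capped at s2); other symbols loop. Accept from {s0, s1}.
3 states suffice.
        x   y  
>* s0   s0  s1 
 * s1   s1  s2 
   s2   s2  s2 
(> = start, * = accepting)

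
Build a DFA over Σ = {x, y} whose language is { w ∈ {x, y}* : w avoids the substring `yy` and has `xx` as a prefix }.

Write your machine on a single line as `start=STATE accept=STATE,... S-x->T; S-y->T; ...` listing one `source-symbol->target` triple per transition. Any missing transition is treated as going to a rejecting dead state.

Handle the two conditions separately and then intersect. The first has 3 states tracking partial matches of the forbidden pattern `yy`; the second has 4 states tracking whether the input so far still matches the prefix `xx`. A product state is a pair (one from each), accepting exactly when both do. Equivalent product states are then merged.
5 states suffice.
        x   y  
>  s0   s1  s2 
   s1   s3  s2 
   s2   s2  s2 
 * s3   s3  s4 
 * s4   s3  s2 
(> = start, * = accepting)

start=s0; accept=s3,s4; s0-x->s1; s0-y->s2; s1-x->s3; s1-y->s2; s2-x->s2; s2-y->s2; s3-x->s3; s3-y->s4; s4-x->s3; s4-y->s2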